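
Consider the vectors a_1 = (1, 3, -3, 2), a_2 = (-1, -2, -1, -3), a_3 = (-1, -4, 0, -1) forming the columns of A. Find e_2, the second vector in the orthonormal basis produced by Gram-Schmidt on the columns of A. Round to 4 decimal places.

e_1 = a_1/‖a_1‖ = (1, 3, -3, 2)/4.7958 = (0.2085, 0.6255, -0.6255, 0.4170).
r_{12} = e_1·a_2 = -2.0851.
u_2 = a_2 + 2.0851·e_1 = (-0.5652, -0.6957, -2.3043, -2.1304).
‖u_2‖ = 3.2638, so e_2 = (-0.1732, -0.2131, -0.7060, -0.6528).

e_2 = (-0.1732, -0.2131, -0.7060, -0.6528)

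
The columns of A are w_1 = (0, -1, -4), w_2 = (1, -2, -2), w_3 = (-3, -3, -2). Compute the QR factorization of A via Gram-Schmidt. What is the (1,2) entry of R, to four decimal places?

r_{12} = 2.4254

e_1 = w_1/‖w_1‖ = (0, -1, -4)/4.1231 = (0.0000, -0.2425, -0.9701).
r_{12} = e_1·w_2 = 2.4254.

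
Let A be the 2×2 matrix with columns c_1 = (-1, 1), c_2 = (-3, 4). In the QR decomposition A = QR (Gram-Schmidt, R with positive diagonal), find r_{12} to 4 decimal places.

r_{12} = 4.9497

c_1 = (-1, 1); ‖c_1‖ = 1.4142, so q_1 = (-0.7071, 0.7071).
r_{12} = q_1·c_2 = 4.9497.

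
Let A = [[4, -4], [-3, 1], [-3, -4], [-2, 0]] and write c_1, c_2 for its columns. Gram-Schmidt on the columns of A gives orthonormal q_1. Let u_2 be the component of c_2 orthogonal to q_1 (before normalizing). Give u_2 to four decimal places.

c_1 = (4, -3, -3, -2); ‖c_1‖ = 6.1644, so q_1 = (0.6489, -0.4867, -0.4867, -0.3244).
q_1·c_2 = 0.6489·(-4) + (-0.4867)·1 + (-0.4867)·(-4) + (-0.3244)·0 = -1.1355.
u_2 = c_2 + 1.1355·q_1 = (-3.2632, 0.4474, -4.5526, -0.3684).

u_2 = (-3.2632, 0.4474, -4.5526, -0.3684)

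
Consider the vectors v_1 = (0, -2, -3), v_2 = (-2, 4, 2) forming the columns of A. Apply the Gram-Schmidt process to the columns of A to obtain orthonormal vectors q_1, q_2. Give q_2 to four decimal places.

v_1 = (0, -2, -3); ‖v_1‖ = 3.6056, so q_1 = (0.0000, -0.5547, -0.8321).
q_1·v_2 = 0.0000·(-2) + (-0.5547)·4 + (-0.8321)·2 = -3.8829.
u_2 = v_2 + 3.8829·q_1 = (-2.0000, 1.8462, -1.2308).
‖u_2‖ = 2.9872, so q_2 = (-0.6695, 0.6180, -0.4120).

q_2 = (-0.6695, 0.6180, -0.4120)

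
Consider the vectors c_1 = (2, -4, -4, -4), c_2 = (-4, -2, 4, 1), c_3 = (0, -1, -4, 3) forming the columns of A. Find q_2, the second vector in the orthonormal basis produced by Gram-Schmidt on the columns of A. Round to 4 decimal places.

q_2 = (-0.5968, -0.6536, 0.4547, -0.0995)

c_1 = (2, -4, -4, -4); ‖c_1‖ = 7.2111, so q_1 = (0.2774, -0.5547, -0.5547, -0.5547).
q_1·c_2 = 0.2774·(-4) + (-0.5547)·(-2) + (-0.5547)·4 + (-0.5547)·1 = -2.7735.
u_2 = c_2 + 2.7735·q_1 = (-3.2308, -3.5385, 2.4615, -0.5385).
‖u_2‖ = 5.4137, so q_2 = (-0.5968, -0.6536, 0.4547, -0.0995).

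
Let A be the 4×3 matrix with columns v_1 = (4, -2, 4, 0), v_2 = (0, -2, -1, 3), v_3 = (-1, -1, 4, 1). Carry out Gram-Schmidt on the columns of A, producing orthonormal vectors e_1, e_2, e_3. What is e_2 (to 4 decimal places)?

v_1 = (4, -2, 4, 0); ‖v_1‖ = 6.0000, so e_1 = (0.6667, -0.3333, 0.6667, 0.0000).
e_1·v_2 = 0.6667·0 + (-0.3333)·(-2) + 0.6667·(-1) + 0.0000·3 = 0.0000.
u_2 = v_2 + 0.0000·e_1 = (0.0000, -2.0000, -1.0000, 3.0000).
‖u_2‖ = 3.7417, so e_2 = (0.0000, -0.5345, -0.2673, 0.8018).

e_2 = (0.0000, -0.5345, -0.2673, 0.8018)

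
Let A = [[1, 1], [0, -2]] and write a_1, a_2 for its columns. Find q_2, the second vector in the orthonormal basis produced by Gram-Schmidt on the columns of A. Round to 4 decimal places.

a_1 = (1, 0); ‖a_1‖ = 1.0000, so q_1 = (1.0000, 0.0000).
q_1·a_2 = 1.0000·1 + 0.0000·(-2) = 1.0000.
u_2 = a_2 − 1.0000·q_1 = (0.0000, -2.0000).
‖u_2‖ = 2.0000, so q_2 = (0.0000, -1.0000).

q_2 = (0.0000, -1.0000)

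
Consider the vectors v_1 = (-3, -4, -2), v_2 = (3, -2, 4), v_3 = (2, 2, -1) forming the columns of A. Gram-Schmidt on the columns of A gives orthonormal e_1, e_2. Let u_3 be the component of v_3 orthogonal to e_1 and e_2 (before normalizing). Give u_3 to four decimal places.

u_3 = (1.2105, -0.3632, -1.0895)

v_1 = (-3, -4, -2); ‖v_1‖ = 5.3852, so e_1 = (-0.5571, -0.7428, -0.3714).
e_1·v_2 = (-0.5571)·3 + (-0.7428)·(-2) + (-0.3714)·4 = -1.6713.
u_2 = v_2 + 1.6713·e_1 = (2.0690, -3.2414, 3.3793).
‖u_2‖ = 5.1193, so e_2 = (0.4042, -0.6332, 0.6601).
e_1·v_3 = (-0.5571)·2 + (-0.7428)·2 + (-0.3714)·(-1) = -2.2283; e_2·v_3 = 0.4042·2 + (-0.6332)·2 + 0.6601·(-1) = -1.1182.
u_3 = v_3 + 2.2283·e_1 + 1.1182·e_2 = (1.2105, -0.3632, -1.0895).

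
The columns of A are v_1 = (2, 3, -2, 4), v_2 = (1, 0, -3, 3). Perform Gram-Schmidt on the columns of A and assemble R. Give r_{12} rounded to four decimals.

e_1 = v_1/‖v_1‖ = (2, 3, -2, 4)/5.7446 = (0.3482, 0.5222, -0.3482, 0.6963).
r_{12} = e_1·v_2 = 3.4816.

r_{12} = 3.4816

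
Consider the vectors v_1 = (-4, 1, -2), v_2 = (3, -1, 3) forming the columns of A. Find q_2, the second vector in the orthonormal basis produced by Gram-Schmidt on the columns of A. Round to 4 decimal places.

v_1 = (-4, 1, -2); ‖v_1‖ = 4.5826, so q_1 = (-0.8729, 0.2182, -0.4364).
q_1·v_2 = (-0.8729)·3 + 0.2182·(-1) + (-0.4364)·3 = -4.1461.
u_2 = v_2 + 4.1461·q_1 = (-0.6190, -0.0952, 1.1905).
‖u_2‖ = 1.3452, so q_2 = (-0.4602, -0.0708, 0.8850).

q_2 = (-0.4602, -0.0708, 0.8850)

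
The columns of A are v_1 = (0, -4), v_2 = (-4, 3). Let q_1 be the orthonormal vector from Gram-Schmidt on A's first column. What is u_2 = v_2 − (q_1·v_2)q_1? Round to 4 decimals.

v_1 = (0, -4); ‖v_1‖ = 4.0000, so q_1 = (0.0000, -1.0000).
q_1·v_2 = 0.0000·(-4) + (-1.0000)·3 = -3.0000.
u_2 = v_2 + 3.0000·q_1 = (-4.0000, 0.0000).

u_2 = (-4.0000, 0.0000)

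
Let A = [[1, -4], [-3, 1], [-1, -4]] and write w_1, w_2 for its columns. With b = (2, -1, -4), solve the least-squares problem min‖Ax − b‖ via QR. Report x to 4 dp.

w_1 = (1, -3, -1); ‖w_1‖ = 3.3166, so e_1 = (0.3015, -0.9045, -0.3015).
e_1·w_2 = 0.3015·(-4) + (-0.9045)·1 + (-0.3015)·(-4) = -0.9045.
u_2 = w_2 + 0.9045·e_1 = (-3.7273, 0.1818, -4.2727).
‖u_2‖ = 5.6729, so e_2 = (-0.6570, 0.0321, -0.7532).
Qᵀb = (2.7136, 1.6666).
Back-substitute: x_2 = 1.6666/5.6729 = 0.2938.
x_1 = (2.7136 + 0.9045·0.2938)/3.3166 = 0.8983.

x = (0.8983, 0.2938)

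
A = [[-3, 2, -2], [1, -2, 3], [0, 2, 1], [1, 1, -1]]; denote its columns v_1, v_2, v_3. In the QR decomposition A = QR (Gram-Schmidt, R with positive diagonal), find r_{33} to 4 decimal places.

r_{33} = 2.7191

q_1 = v_1/‖v_1‖ = (-3, 1, 0, 1)/3.3166 = (-0.9045, 0.3015, 0.0000, 0.3015).
r_{12} = q_1·v_2 = -2.1106.
u_2 = v_2 + 2.1106·q_1 = (0.0909, -1.3636, 2.0000, 1.6364).
‖u_2‖ = 2.9233, so q_2 = (0.0311, -0.4665, 0.6842, 0.5598).
r_{13} = q_1·v_3 = 2.4121; r_{23} = q_2·v_3 = -1.3372.
u_3 = v_3 − 2.4121·q_1 + 1.3372·q_2 = (0.2234, 1.6489, 1.9149, -0.9787).
r_{33} = ‖u_3‖ = 2.7191.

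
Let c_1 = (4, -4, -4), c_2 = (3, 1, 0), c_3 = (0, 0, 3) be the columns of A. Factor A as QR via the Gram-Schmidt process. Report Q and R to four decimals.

Q = [[0.5774, 0.7926, 0.1961], [-0.5774, 0.5661, -0.5883], [-0.5774, 0.2265, 0.7845]], R = [[6.9282, 1.1547, -1.7321], [0.0000, 2.9439, 0.6794], [0.0000, 0.0000, 2.3534]]

c_1 = (4, -4, -4); ‖c_1‖ = 6.9282, so e_1 = (0.5774, -0.5774, -0.5774).
e_1·c_2 = 0.5774·3 + (-0.5774)·1 + (-0.5774)·0 = 1.1547.
u_2 = c_2 − 1.1547·e_1 = (2.3333, 1.6667, 0.6667).
‖u_2‖ = 2.9439, so e_2 = (0.7926, 0.5661, 0.2265).
e_1·c_3 = 0.5774·0 + (-0.5774)·0 + (-0.5774)·3 = -1.7321; e_2·c_3 = 0.7926·0 + 0.5661·0 + 0.2265·3 = 0.6794.
u_3 = c_3 + 1.7321·e_1 − 0.6794·e_2 = (0.4615, -1.3846, 1.8462).
‖u_3‖ = 2.3534, so e_3 = (0.1961, -0.5883, 0.7845).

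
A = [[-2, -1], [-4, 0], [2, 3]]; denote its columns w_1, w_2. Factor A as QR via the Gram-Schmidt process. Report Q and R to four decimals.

w_1 = (-2, -4, 2); ‖w_1‖ = 4.8990, so e_1 = (-0.4082, -0.8165, 0.4082).
e_1·w_2 = (-0.4082)·(-1) + (-0.8165)·0 + 0.4082·3 = 1.6330.
u_2 = w_2 − 1.6330·e_1 = (-0.3333, 1.3333, 2.3333).
‖u_2‖ = 2.7080, so e_2 = (-0.1231, 0.4924, 0.8616).

Q = [[-0.4082, -0.1231], [-0.8165, 0.4924], [0.4082, 0.8616]], R = [[4.8990, 1.6330], [0.0000, 2.7080]]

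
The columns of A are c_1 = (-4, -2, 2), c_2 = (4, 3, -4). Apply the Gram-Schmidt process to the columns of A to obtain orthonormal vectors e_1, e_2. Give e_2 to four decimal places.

e_2 = (-0.5345, 0.2673, -0.8018)

c_1 = (-4, -2, 2); ‖c_1‖ = 4.8990, so e_1 = (-0.8165, -0.4082, 0.4082).
e_1·c_2 = (-0.8165)·4 + (-0.4082)·3 + 0.4082·(-4) = -6.1237.
u_2 = c_2 + 6.1237·e_1 = (-1.0000, 0.5000, -1.5000).
‖u_2‖ = 1.8708, so e_2 = (-0.5345, 0.2673, -0.8018).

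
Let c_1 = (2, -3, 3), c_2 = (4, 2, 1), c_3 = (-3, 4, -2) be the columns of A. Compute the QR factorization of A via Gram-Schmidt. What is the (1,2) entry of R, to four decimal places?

r_{12} = 1.0660

c_1 = (2, -3, 3); ‖c_1‖ = 4.6904, so e_1 = (0.4264, -0.6396, 0.6396).
r_{12} = e_1·c_2 = 1.0660.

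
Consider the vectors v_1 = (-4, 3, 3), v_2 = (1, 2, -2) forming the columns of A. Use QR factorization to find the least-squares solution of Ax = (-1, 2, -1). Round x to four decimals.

x = (0.2862, 0.6828)

v_1 = (-4, 3, 3); ‖v_1‖ = 5.8310, so q_1 = (-0.6860, 0.5145, 0.5145).
q_1·v_2 = (-0.6860)·1 + 0.5145·2 + 0.5145·(-2) = -0.6860.
u_2 = v_2 + 0.6860·q_1 = (0.5294, 2.3529, -1.6471).
‖u_2‖ = 2.9205, so q_2 = (0.1813, 0.8057, -0.5640).
Qᵀb = (1.2005, 1.9940).
Back-substitute: x_2 = 1.9940/2.9205 = 0.6828.
x_1 = (1.2005 + 0.6860·0.6828)/5.8310 = 0.2862.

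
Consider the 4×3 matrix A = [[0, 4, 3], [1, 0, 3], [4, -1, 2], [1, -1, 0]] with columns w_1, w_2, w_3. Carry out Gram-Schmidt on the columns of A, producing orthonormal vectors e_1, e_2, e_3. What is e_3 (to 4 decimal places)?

e_3 = (-0.0642, 0.9691, -0.2374, -0.0194)

w_1 = (0, 1, 4, 1); ‖w_1‖ = 4.2426, so e_1 = (0.0000, 0.2357, 0.9428, 0.2357).
e_1·w_2 = 0.0000·4 + 0.2357·0 + 0.9428·(-1) + 0.2357·(-1) = -1.1785.
u_2 = w_2 + 1.1785·e_1 = (4.0000, 0.2778, 0.1111, -0.7222).
‖u_2‖ = 4.0757, so e_2 = (0.9814, 0.0682, 0.0273, -0.1772).
e_1·w_3 = 0.0000·3 + 0.2357·3 + 0.9428·2 + 0.2357·0 = 2.5927; e_2·w_3 = 0.9814·3 + 0.0682·3 + 0.0273·2 + (-0.1772)·0 = 3.2033.
u_3 = w_3 − 2.5927·e_1 − 3.2033·e_2 = (-0.1438, 2.1706, -0.5318, -0.0435).
‖u_3‖ = 2.2398, so e_3 = (-0.0642, 0.9691, -0.2374, -0.0194).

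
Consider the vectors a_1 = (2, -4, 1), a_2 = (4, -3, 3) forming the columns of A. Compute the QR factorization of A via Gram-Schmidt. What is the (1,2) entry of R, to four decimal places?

a_1 = (2, -4, 1); ‖a_1‖ = 4.5826, so q_1 = (0.4364, -0.8729, 0.2182).
r_{12} = q_1·a_2 = 5.0190.

r_{12} = 5.0190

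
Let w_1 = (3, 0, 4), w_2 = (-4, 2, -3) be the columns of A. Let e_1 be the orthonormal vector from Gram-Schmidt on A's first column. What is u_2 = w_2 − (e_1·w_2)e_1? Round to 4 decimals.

w_1 = (3, 0, 4); ‖w_1‖ = 5.0000, so e_1 = (0.6000, 0.0000, 0.8000).
e_1·w_2 = 0.6000·(-4) + 0.0000·2 + 0.8000·(-3) = -4.8000.
u_2 = w_2 + 4.8000·e_1 = (-1.1200, 2.0000, 0.8400).

u_2 = (-1.1200, 2.0000, 0.8400)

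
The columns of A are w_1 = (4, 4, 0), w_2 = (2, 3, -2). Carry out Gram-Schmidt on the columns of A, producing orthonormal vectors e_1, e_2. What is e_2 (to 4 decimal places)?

e_2 = (-0.2357, 0.2357, -0.9428)

e_1 = w_1/‖w_1‖ = (4, 4, 0)/5.6569 = (0.7071, 0.7071, 0.0000).
r_{12} = e_1·w_2 = 3.5355.
u_2 = w_2 − 3.5355·e_1 = (-0.5000, 0.5000, -2.0000).
‖u_2‖ = 2.1213, so e_2 = (-0.2357, 0.2357, -0.9428).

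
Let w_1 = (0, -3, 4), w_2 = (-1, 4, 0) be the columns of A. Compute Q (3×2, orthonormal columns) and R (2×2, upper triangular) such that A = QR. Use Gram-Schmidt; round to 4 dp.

w_1 = (0, -3, 4); ‖w_1‖ = 5.0000, so e_1 = (0.0000, -0.6000, 0.8000).
e_1·w_2 = 0.0000·(-1) + (-0.6000)·4 + 0.8000·0 = -2.4000.
u_2 = w_2 + 2.4000·e_1 = (-1.0000, 2.5600, 1.9200).
‖u_2‖ = 3.3526, so e_2 = (-0.2983, 0.7636, 0.5727).

Q = [[0.0000, -0.2983], [-0.6000, 0.7636], [0.8000, 0.5727]], R = [[5.0000, -2.4000], [0.0000, 3.3526]]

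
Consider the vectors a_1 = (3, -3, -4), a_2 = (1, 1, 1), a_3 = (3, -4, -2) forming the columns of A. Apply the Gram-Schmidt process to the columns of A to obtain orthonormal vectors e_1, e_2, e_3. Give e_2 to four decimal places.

e_2 = (0.8507, 0.4068, 0.3329)

a_1 = (3, -3, -4); ‖a_1‖ = 5.8310, so e_1 = (0.5145, -0.5145, -0.6860).
e_1·a_2 = 0.5145·1 + (-0.5145)·1 + (-0.6860)·1 = -0.6860.
u_2 = a_2 + 0.6860·e_1 = (1.3529, 0.6471, 0.5294).
‖u_2‖ = 1.5904, so e_2 = (0.8507, 0.4068, 0.3329).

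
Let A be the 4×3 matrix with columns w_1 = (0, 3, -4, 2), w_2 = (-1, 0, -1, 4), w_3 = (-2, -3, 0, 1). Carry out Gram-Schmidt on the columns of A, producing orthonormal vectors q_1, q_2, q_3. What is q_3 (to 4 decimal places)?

q_3 = (-0.5275, -0.5720, -0.5656, -0.2733)

w_1 = (0, 3, -4, 2); ‖w_1‖ = 5.3852, so q_1 = (0.0000, 0.5571, -0.7428, 0.3714).
q_1·w_2 = 0.0000·(-1) + 0.5571·0 + (-0.7428)·(-1) + 0.3714·4 = 2.2283.
u_2 = w_2 − 2.2283·q_1 = (-1.0000, -1.2414, 0.6552, 3.1724).
‖u_2‖ = 3.6103, so q_2 = (-0.2770, -0.3438, 0.1815, 0.8787).
q_1·w_3 = 0.0000·(-2) + 0.5571·(-3) + (-0.7428)·0 + 0.3714·1 = -1.2999; q_2·w_3 = (-0.2770)·(-2) + (-0.3438)·(-3) + 0.1815·0 + 0.8787·1 = 2.4642.
u_3 = w_3 + 1.2999·q_1 − 2.4642·q_2 = (-1.3175, -1.4286, -1.4127, -0.6825).
‖u_3‖ = 2.4976, so q_3 = (-0.5275, -0.5720, -0.5656, -0.2733).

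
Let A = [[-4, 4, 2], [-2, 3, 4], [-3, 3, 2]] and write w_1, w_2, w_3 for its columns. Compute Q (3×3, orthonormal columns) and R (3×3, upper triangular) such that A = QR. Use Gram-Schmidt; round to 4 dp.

e_1 = w_1/‖w_1‖ = (-4, -2, -3)/5.3852 = (-0.7428, -0.3714, -0.5571).
r_{12} = e_1·w_2 = -5.7566.
u_2 = w_2 + 5.7566·e_1 = (-0.2759, 0.8621, -0.2069).
‖u_2‖ = 0.9285, so e_2 = (-0.2971, 0.9285, -0.2228).
r_{13} = e_1·w_3 = -4.0853; r_{23} = e_2·w_3 = 2.6740.
u_3 = w_3 + 4.0853·e_1 − 2.6740·e_2 = (-0.2400, 0.0000, 0.3200).
‖u_3‖ = 0.4000, so e_3 = (-0.6000, 0.0000, 0.8000).

Q = [[-0.7428, -0.2971, -0.6000], [-0.3714, 0.9285, 0.0000], [-0.5571, -0.2228, 0.8000]], R = [[5.3852, -5.7566, -4.0853], [0.0000, 0.9285, 2.6740], [0.0000, 0.0000, 0.4000]]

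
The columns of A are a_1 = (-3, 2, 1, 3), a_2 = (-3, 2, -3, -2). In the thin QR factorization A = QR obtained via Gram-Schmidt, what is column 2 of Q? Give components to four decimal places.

e_2 = (-0.4927, 0.3284, -0.6310, -0.5013)

a_1 = (-3, 2, 1, 3); ‖a_1‖ = 4.7958, so e_1 = (-0.6255, 0.4170, 0.2085, 0.6255).
e_1·a_2 = (-0.6255)·(-3) + 0.4170·2 + 0.2085·(-3) + 0.6255·(-2) = 0.8341.
u_2 = a_2 − 0.8341·e_1 = (-2.4783, 1.6522, -3.1739, -2.5217).
‖u_2‖ = 5.0303, so e_2 = (-0.4927, 0.3284, -0.6310, -0.5013).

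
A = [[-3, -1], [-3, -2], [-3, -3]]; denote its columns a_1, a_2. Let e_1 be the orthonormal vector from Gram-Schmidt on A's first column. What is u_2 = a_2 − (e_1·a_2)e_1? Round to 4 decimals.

a_1 = (-3, -3, -3); ‖a_1‖ = 5.1962, so e_1 = (-0.5774, -0.5774, -0.5774).
e_1·a_2 = (-0.5774)·(-1) + (-0.5774)·(-2) + (-0.5774)·(-3) = 3.4641.
u_2 = a_2 − 3.4641·e_1 = (1.0000, 0.0000, -1.0000).

u_2 = (1.0000, 0.0000, -1.0000)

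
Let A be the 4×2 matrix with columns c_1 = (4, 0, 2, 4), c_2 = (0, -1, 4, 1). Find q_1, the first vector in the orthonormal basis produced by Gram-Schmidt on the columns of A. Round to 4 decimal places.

q_1 = (0.6667, 0.0000, 0.3333, 0.6667)

c_1 = (4, 0, 2, 4); ‖c_1‖ = 6.0000, so q_1 = (0.6667, 0.0000, 0.3333, 0.6667).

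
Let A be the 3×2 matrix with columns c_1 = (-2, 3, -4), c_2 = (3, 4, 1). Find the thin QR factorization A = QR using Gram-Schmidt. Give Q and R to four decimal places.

e_1 = c_1/‖c_1‖ = (-2, 3, -4)/5.3852 = (-0.3714, 0.5571, -0.7428).
r_{12} = e_1·c_2 = 0.3714.
u_2 = c_2 − 0.3714·e_1 = (3.1379, 3.7931, 1.2759).
‖u_2‖ = 5.0855, so e_2 = (0.6170, 0.7459, 0.2509).

Q = [[-0.3714, 0.6170], [0.5571, 0.7459], [-0.7428, 0.2509]], R = [[5.3852, 0.3714], [0.0000, 5.0855]]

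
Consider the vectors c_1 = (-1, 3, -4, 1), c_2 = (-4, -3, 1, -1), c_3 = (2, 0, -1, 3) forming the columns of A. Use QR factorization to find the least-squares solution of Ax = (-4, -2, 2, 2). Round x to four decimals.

x = (-0.0096, 1.1078, 0.6673)

c_1 = (-1, 3, -4, 1); ‖c_1‖ = 5.1962, so e_1 = (-0.1925, 0.5774, -0.7698, 0.1925).
e_1·c_2 = (-0.1925)·(-4) + 0.5774·(-3) + (-0.7698)·1 + 0.1925·(-1) = -1.9245.
u_2 = c_2 + 1.9245·e_1 = (-4.3704, -1.8889, -0.4815, -0.6296).
‖u_2‖ = 4.8266, so e_2 = (-0.9055, -0.3913, -0.0998, -0.1304).
e_1·c_3 = (-0.1925)·2 + 0.5774·0 + (-0.7698)·(-1) + 0.1925·3 = 0.9623; e_2·c_3 = (-0.9055)·2 + (-0.3913)·0 + (-0.0998)·(-1) + (-0.1304)·3 = -2.1025.
u_3 = c_3 − 0.9623·e_1 + 2.1025·e_2 = (0.2814, -1.3784, -0.4690, 2.5405).
‖u_3‖ = 2.9417, so e_3 = (0.0957, -0.4686, -0.1594, 0.8636).
Qᵀb = (-1.5396, 3.9442, 1.9629).
Back-substitute: x_3 = 1.9629/2.9417 = 0.6673.
x_2 = (3.9442 + 2.1025·0.6673)/4.8266 = 1.1078.
x_1 = (-1.5396 + 1.9245·1.1078 − 0.9623·0.6673)/5.1962 = -0.0096.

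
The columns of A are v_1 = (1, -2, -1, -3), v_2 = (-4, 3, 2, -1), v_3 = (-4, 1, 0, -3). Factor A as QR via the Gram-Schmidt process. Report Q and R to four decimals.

Q = [[0.2582, -0.6855, -0.5910], [-0.5164, 0.3629, -0.2216], [-0.2582, 0.2823, -0.7493], [-0.7746, -0.5645, 0.2005]], R = [[3.8730, -2.3238, 0.7746], [0.0000, 4.9598, 4.7985], [0.0000, 0.0000, 1.5408]]

v_1 = (1, -2, -1, -3); ‖v_1‖ = 3.8730, so e_1 = (0.2582, -0.5164, -0.2582, -0.7746).
e_1·v_2 = 0.2582·(-4) + (-0.5164)·3 + (-0.2582)·2 + (-0.7746)·(-1) = -2.3238.
u_2 = v_2 + 2.3238·e_1 = (-3.4000, 1.8000, 1.4000, -2.8000).
‖u_2‖ = 4.9598, so e_2 = (-0.6855, 0.3629, 0.2823, -0.5645).
e_1·v_3 = 0.2582·(-4) + (-0.5164)·1 + (-0.2582)·0 + (-0.7746)·(-3) = 0.7746; e_2·v_3 = (-0.6855)·(-4) + 0.3629·1 + 0.2823·0 + (-0.5645)·(-3) = 4.7985.
u_3 = v_3 − 0.7746·e_1 − 4.7985·e_2 = (-0.9106, -0.3415, -1.1545, 0.3089).
‖u_3‖ = 1.5408, so e_3 = (-0.5910, -0.2216, -0.7493, 0.2005).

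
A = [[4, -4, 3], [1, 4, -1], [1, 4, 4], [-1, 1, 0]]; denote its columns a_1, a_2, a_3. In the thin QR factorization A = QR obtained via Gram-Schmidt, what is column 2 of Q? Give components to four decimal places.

e_2 = (-0.3148, 0.6689, 0.6689, 0.0787)

a_1 = (4, 1, 1, -1); ‖a_1‖ = 4.3589, so e_1 = (0.9177, 0.2294, 0.2294, -0.2294).
e_1·a_2 = 0.9177·(-4) + 0.2294·4 + 0.2294·4 + (-0.2294)·1 = -2.0647.
u_2 = a_2 + 2.0647·e_1 = (-2.1053, 4.4737, 4.4737, 0.5263).
‖u_2‖ = 6.6886, so e_2 = (-0.3148, 0.6689, 0.6689, 0.0787).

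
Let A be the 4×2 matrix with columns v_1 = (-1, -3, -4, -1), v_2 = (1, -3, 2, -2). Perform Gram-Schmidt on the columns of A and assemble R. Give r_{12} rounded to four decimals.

r_{12} = 0.3849

v_1 = (-1, -3, -4, -1); ‖v_1‖ = 5.1962, so q_1 = (-0.1925, -0.5774, -0.7698, -0.1925).
r_{12} = q_1·v_2 = 0.3849.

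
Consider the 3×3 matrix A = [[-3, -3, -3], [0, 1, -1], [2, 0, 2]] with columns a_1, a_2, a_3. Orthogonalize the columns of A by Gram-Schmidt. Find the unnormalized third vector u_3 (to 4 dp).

u_3 = (-0.2449, -0.7347, -0.3673)

a_1 = (-3, 0, 2); ‖a_1‖ = 3.6056, so q_1 = (-0.8321, 0.0000, 0.5547).
q_1·a_2 = (-0.8321)·(-3) + 0.0000·1 + 0.5547·0 = 2.4962.
u_2 = a_2 − 2.4962·q_1 = (-0.9231, 1.0000, -1.3846).
‖u_2‖ = 1.9415, so q_2 = (-0.4755, 0.5151, -0.7132).
q_1·a_3 = (-0.8321)·(-3) + 0.0000·(-1) + 0.5547·2 = 3.6056; q_2·a_3 = (-0.4755)·(-3) + 0.5151·(-1) + (-0.7132)·2 = -0.5151.
u_3 = a_3 − 3.6056·q_1 + 0.5151·q_2 = (-0.2449, -0.7347, -0.3673).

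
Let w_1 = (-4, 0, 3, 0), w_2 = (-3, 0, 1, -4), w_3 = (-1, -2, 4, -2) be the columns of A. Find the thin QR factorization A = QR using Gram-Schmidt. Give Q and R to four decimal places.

Q = [[-0.8000, -0.1455, 0.4847], [0.0000, 0.0000, -0.5537], [0.6000, -0.1940, 0.6463], [0.0000, -0.9701, -0.2020]], R = [[5.0000, 3.0000, 3.2000], [0.0000, 4.1231, 1.3097], [0.0000, 0.0000, 3.6117]]

w_1 = (-4, 0, 3, 0); ‖w_1‖ = 5.0000, so q_1 = (-0.8000, 0.0000, 0.6000, 0.0000).
q_1·w_2 = (-0.8000)·(-3) + 0.0000·0 + 0.6000·1 + 0.0000·(-4) = 3.0000.
u_2 = w_2 − 3.0000·q_1 = (-0.6000, 0.0000, -0.8000, -4.0000).
‖u_2‖ = 4.1231, so q_2 = (-0.1455, 0.0000, -0.1940, -0.9701).
q_1·w_3 = (-0.8000)·(-1) + 0.0000·(-2) + 0.6000·4 + 0.0000·(-2) = 3.2000; q_2·w_3 = (-0.1455)·(-1) + 0.0000·(-2) + (-0.1940)·4 + (-0.9701)·(-2) = 1.3097.
u_3 = w_3 − 3.2000·q_1 − 1.3097·q_2 = (1.7506, -2.0000, 2.3341, -0.7294).
‖u_3‖ = 3.6117, so q_3 = (0.4847, -0.5537, 0.6463, -0.2020).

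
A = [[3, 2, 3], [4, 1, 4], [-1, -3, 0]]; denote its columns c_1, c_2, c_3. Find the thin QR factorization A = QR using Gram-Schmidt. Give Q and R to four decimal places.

c_1 = (3, 4, -1); ‖c_1‖ = 5.0990, so e_1 = (0.5883, 0.7845, -0.1961).
e_1·c_2 = 0.5883·2 + 0.7845·1 + (-0.1961)·(-3) = 2.5495.
u_2 = c_2 − 2.5495·e_1 = (0.5000, -1.0000, -2.5000).
‖u_2‖ = 2.7386, so e_2 = (0.1826, -0.3651, -0.9129).
e_1·c_3 = 0.5883·3 + 0.7845·4 + (-0.1961)·0 = 4.9029; e_2·c_3 = 0.1826·3 + (-0.3651)·4 + (-0.9129)·0 = -0.9129.
u_3 = c_3 − 4.9029·e_1 + 0.9129·e_2 = (0.2821, -0.1795, 0.1282).
‖u_3‖ = 0.3581, so e_3 = (0.7877, -0.5013, 0.3581).

Q = [[0.5883, 0.1826, 0.7877], [0.7845, -0.3651, -0.5013], [-0.1961, -0.9129, 0.3581]], R = [[5.0990, 2.5495, 4.9029], [0.0000, 2.7386, -0.9129], [0.0000, 0.0000, 0.3581]]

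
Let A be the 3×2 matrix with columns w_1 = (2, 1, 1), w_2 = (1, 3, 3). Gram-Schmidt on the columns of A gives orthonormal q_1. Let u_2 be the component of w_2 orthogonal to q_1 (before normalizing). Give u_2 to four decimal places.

u_2 = (-1.6667, 1.6667, 1.6667)

w_1 = (2, 1, 1); ‖w_1‖ = 2.4495, so q_1 = (0.8165, 0.4082, 0.4082).
q_1·w_2 = 0.8165·1 + 0.4082·3 + 0.4082·3 = 3.2660.
u_2 = w_2 − 3.2660·q_1 = (-1.6667, 1.6667, 1.6667).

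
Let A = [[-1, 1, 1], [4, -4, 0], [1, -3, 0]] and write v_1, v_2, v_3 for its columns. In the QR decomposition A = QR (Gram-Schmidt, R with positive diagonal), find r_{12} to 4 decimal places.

v_1 = (-1, 4, 1); ‖v_1‖ = 4.2426, so q_1 = (-0.2357, 0.9428, 0.2357).
r_{12} = q_1·v_2 = -4.7140.

r_{12} = -4.7140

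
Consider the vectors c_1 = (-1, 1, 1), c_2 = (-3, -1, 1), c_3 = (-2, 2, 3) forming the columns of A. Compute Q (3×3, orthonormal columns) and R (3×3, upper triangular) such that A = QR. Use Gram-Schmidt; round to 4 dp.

c_1 = (-1, 1, 1); ‖c_1‖ = 1.7321, so q_1 = (-0.5774, 0.5774, 0.5774).
q_1·c_2 = (-0.5774)·(-3) + 0.5774·(-1) + 0.5774·1 = 1.7321.
u_2 = c_2 − 1.7321·q_1 = (-2.0000, -2.0000, 0.0000).
‖u_2‖ = 2.8284, so q_2 = (-0.7071, -0.7071, 0.0000).
q_1·c_3 = (-0.5774)·(-2) + 0.5774·2 + 0.5774·3 = 4.0415; q_2·c_3 = (-0.7071)·(-2) + (-0.7071)·2 + (0.0000)·3 = 0.0000.
u_3 = c_3 − 4.0415·q_1 + 0.0000·q_2 = (0.3333, -0.3333, 0.6667).
‖u_3‖ = 0.8165, so q_3 = (0.4082, -0.4082, 0.8165).

Q = [[-0.5774, -0.7071, 0.4082], [0.5774, -0.7071, -0.4082], [0.5774, 0.0000, 0.8165]], R = [[1.7321, 1.7321, 4.0415], [0.0000, 2.8284, 0.0000], [0.0000, 0.0000, 0.8165]]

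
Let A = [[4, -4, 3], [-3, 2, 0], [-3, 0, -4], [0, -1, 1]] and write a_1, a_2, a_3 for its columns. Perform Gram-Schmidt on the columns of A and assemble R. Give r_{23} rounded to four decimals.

e_1 = a_1/‖a_1‖ = (4, -3, -3, 0)/5.8310 = (0.6860, -0.5145, -0.5145, 0.0000).
r_{12} = e_1·a_2 = -3.7730.
u_2 = a_2 + 3.7730·e_1 = (-1.4118, 0.0588, -1.9412, -1.0000).
‖u_2‖ = 2.6009, so e_2 = (-0.5428, 0.0226, -0.7463, -0.3845).
r_{23} = e_2·a_3 = 0.9725.

r_{23} = 0.9725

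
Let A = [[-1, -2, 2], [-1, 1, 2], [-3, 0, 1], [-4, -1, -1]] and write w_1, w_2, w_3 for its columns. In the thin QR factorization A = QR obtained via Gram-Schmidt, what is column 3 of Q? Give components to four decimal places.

e_1 = w_1/‖w_1‖ = (-1, -1, -3, -4)/5.1962 = (-0.1925, -0.1925, -0.5774, -0.7698).
r_{12} = e_1·w_2 = 0.9623.
u_2 = w_2 − 0.9623·e_1 = (-1.8148, 1.1852, 0.5556, -0.2593).
‖u_2‖ = 2.2526, so e_2 = (-0.8057, 0.5261, 0.2466, -0.1151).
r_{13} = e_1·w_3 = -0.5774; r_{23} = e_2·w_3 = -0.1973.
u_3 = w_3 + 0.5774·e_1 + 0.1973·e_2 = (1.7299, 1.9927, 0.7153, -1.4672).
‖u_3‖ = 3.1029, so e_3 = (0.5575, 0.6422, 0.2305, -0.4728).

e_3 = (0.5575, 0.6422, 0.2305, -0.4728)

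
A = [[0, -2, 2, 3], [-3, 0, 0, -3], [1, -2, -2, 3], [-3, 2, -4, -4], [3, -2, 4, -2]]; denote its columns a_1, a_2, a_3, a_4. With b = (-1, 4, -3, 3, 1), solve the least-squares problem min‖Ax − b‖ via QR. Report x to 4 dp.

e_1 = a_1/‖a_1‖ = (0, -3, 1, -3, 3)/5.2915 = (0.0000, -0.5669, 0.1890, -0.5669, 0.5669).
r_{12} = e_1·a_2 = -2.6458.
u_2 = a_2 + 2.6458·e_1 = (-2.0000, -1.5000, -1.5000, 0.5000, -0.5000).
‖u_2‖ = 3.0000, so e_2 = (-0.6667, -0.5000, -0.5000, 0.1667, -0.1667).
r_{13} = e_1·a_3 = 4.1576; r_{23} = e_2·a_3 = -1.6667.
u_3 = a_3 − 4.1576·e_1 + 1.6667·e_2 = (0.8889, 1.5238, -3.6190, -1.3651, 1.3651).
‖u_3‖ = 4.4650, so e_3 = (0.1991, 0.3413, -0.8105, -0.3057, 0.3057).
r_{14} = e_1·a_4 = 3.4017; r_{24} = e_2·a_4 = -2.3333; r_{34} = e_3·a_4 = -2.2467.
u_4 = a_4 − 3.4017·e_1 + 2.3333·e_2 + 2.2467·e_3 = (1.8917, -1.4713, -0.6306, -2.3694, -3.6306).
‖u_4‖ = 4.9936, so e_4 = (0.3788, -0.2946, -0.1263, -0.4745, -0.7270).
Qᵀb = (-3.9686, 0.5000, 2.9862, -3.3291).
Back-substitute: x_4 = -3.3291/4.9936 = -0.6667.
x_3 = (2.9862 + 2.2467·(-0.6667))/4.4650 = 0.3333.
x_2 = (0.5000 + 1.6667·0.3333 + 2.3333·(-0.6667))/3.0000 = -0.1667.
x_1 = (-3.9686 + 2.6458·(-0.1667) − 4.1576·0.3333 − 3.4017·(-0.6667))/5.2915 = -0.6667.

x = (-0.6667, -0.1667, 0.3333, -0.6667)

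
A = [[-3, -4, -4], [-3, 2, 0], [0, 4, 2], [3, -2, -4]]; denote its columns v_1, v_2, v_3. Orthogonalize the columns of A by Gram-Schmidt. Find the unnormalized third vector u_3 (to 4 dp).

u_3 = (-0.8000, -1.6000, -1.2000, -2.4000)

v_1 = (-3, -3, 0, 3); ‖v_1‖ = 5.1962, so q_1 = (-0.5774, -0.5774, 0.0000, 0.5774).
q_1·v_2 = (-0.5774)·(-4) + (-0.5774)·2 + 0.0000·4 + 0.5774·(-2) = 0.0000.
u_2 = v_2 + 0.0000·q_1 = (-4.0000, 2.0000, 4.0000, -2.0000).
‖u_2‖ = 6.3246, so q_2 = (-0.6325, 0.3162, 0.6325, -0.3162).
q_1·v_3 = (-0.5774)·(-4) + (-0.5774)·0 + 0.0000·2 + 0.5774·(-4) = 0.0000; q_2·v_3 = (-0.6325)·(-4) + 0.3162·0 + 0.6325·2 + (-0.3162)·(-4) = 5.0596.
u_3 = v_3 + 0.0000·q_1 − 5.0596·q_2 = (-0.8000, -1.6000, -1.2000, -2.4000).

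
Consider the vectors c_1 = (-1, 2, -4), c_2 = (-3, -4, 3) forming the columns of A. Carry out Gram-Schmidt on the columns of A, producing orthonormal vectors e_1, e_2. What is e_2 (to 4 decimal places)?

e_1 = c_1/‖c_1‖ = (-1, 2, -4)/4.5826 = (-0.2182, 0.4364, -0.8729).
r_{12} = e_1·c_2 = -3.7097.
u_2 = c_2 + 3.7097·e_1 = (-3.8095, -2.3810, -0.2381).
‖u_2‖ = 4.4987, so e_2 = (-0.8468, -0.5293, -0.0529).

e_2 = (-0.8468, -0.5293, -0.0529)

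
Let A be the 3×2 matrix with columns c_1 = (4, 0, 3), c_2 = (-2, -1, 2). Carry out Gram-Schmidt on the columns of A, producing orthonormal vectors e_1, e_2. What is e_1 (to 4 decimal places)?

e_1 = (0.8000, 0.0000, 0.6000)

c_1 = (4, 0, 3); ‖c_1‖ = 5.0000, so e_1 = (0.8000, 0.0000, 0.6000).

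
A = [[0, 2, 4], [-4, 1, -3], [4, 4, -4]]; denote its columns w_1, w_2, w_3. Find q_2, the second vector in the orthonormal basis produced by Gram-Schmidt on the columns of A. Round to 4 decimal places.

q_1 = w_1/‖w_1‖ = (0, -4, 4)/5.6569 = (0.0000, -0.7071, 0.7071).
r_{12} = q_1·w_2 = 2.1213.
u_2 = w_2 − 2.1213·q_1 = (2.0000, 2.5000, 2.5000).
‖u_2‖ = 4.0620, so q_2 = (0.4924, 0.6155, 0.6155).

q_2 = (0.4924, 0.6155, 0.6155)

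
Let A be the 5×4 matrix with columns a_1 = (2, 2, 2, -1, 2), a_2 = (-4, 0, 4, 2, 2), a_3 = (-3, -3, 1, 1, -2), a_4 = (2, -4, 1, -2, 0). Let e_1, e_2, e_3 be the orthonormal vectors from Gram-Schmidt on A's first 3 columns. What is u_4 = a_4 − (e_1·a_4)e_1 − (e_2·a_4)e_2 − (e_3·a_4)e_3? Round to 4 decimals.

u_4 = (0.3447, -1.9803, -0.5452, -0.2674, 2.0472)

a_1 = (2, 2, 2, -1, 2); ‖a_1‖ = 4.1231, so e_1 = (0.4851, 0.4851, 0.4851, -0.2425, 0.4851).
e_1·a_2 = 0.4851·(-4) + 0.4851·0 + 0.4851·4 + (-0.2425)·2 + 0.4851·2 = 0.4851.
u_2 = a_2 − 0.4851·e_1 = (-4.2353, -0.2353, 3.7647, 2.1176, 1.7647).
‖u_2‖ = 6.3059, so e_2 = (-0.6716, -0.0373, 0.5970, 0.3358, 0.2798).
e_1·a_3 = 0.4851·(-3) + 0.4851·(-3) + 0.4851·1 + (-0.2425)·1 + 0.4851·(-2) = -3.6380; e_2·a_3 = (-0.6716)·(-3) + (-0.0373)·(-3) + 0.5970·1 + 0.3358·1 + 0.2798·(-2) = 2.5000.
u_3 = a_3 + 3.6380·e_1 − 2.5000·e_2 = (0.4438, -1.1420, 1.2722, -0.7219, -0.9349).
‖u_3‖ = 2.1248, so e_3 = (0.2089, -0.5375, 0.5987, -0.3397, -0.4400).
e_1·a_4 = 0.4851·2 + 0.4851·(-4) + 0.4851·1 + (-0.2425)·(-2) + 0.4851·0 = 0.0000; e_2·a_4 = (-0.6716)·2 + (-0.0373)·(-4) + 0.5970·1 + 0.3358·(-2) + 0.2798·0 = -1.2686; e_3·a_4 = 0.2089·2 + (-0.5375)·(-4) + 0.5987·1 + (-0.3397)·(-2) + (-0.4400)·0 = 3.8458.
u_4 = a_4 + 0.0000·e_1 + 1.2686·e_2 − 3.8458·e_3 = (0.3447, -1.9803, -0.5452, -0.2674, 2.0472).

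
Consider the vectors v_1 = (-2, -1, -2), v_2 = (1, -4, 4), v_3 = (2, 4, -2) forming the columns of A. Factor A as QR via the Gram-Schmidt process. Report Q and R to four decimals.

Q = [[-0.6667, -0.0619, 0.7428], [-0.3333, -0.8666, -0.3714], [-0.6667, 0.4952, -0.5571]], R = [[3.0000, -2.0000, -1.3333], [0.0000, 5.3852, -4.5805], [0.0000, 0.0000, 1.1142]]

v_1 = (-2, -1, -2); ‖v_1‖ = 3.0000, so q_1 = (-0.6667, -0.3333, -0.6667).
q_1·v_2 = (-0.6667)·1 + (-0.3333)·(-4) + (-0.6667)·4 = -2.0000.
u_2 = v_2 + 2.0000·q_1 = (-0.3333, -4.6667, 2.6667).
‖u_2‖ = 5.3852, so q_2 = (-0.0619, -0.8666, 0.4952).
q_1·v_3 = (-0.6667)·2 + (-0.3333)·4 + (-0.6667)·(-2) = -1.3333; q_2·v_3 = (-0.0619)·2 + (-0.8666)·4 + 0.4952·(-2) = -4.5805.
u_3 = v_3 + 1.3333·q_1 + 4.5805·q_2 = (0.8276, -0.4138, -0.6207).
‖u_3‖ = 1.1142, so q_3 = (0.7428, -0.3714, -0.5571).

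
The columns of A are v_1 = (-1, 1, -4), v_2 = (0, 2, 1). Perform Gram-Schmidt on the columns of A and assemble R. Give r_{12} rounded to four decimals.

r_{12} = -0.4714

e_1 = v_1/‖v_1‖ = (-1, 1, -4)/4.2426 = (-0.2357, 0.2357, -0.9428).
r_{12} = e_1·v_2 = -0.4714.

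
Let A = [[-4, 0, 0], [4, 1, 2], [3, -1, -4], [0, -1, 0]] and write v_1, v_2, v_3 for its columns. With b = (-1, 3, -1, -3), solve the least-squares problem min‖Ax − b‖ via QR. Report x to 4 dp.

x = (0.2120, 2.9447, -0.3410)

v_1 = (-4, 4, 3, 0); ‖v_1‖ = 6.4031, so q_1 = (-0.6247, 0.6247, 0.4685, 0.0000).
q_1·v_2 = (-0.6247)·0 + 0.6247·1 + 0.4685·(-1) + 0.0000·(-1) = 0.1562.
u_2 = v_2 − 0.1562·q_1 = (0.0976, 0.9024, -1.0732, -1.0000).
‖u_2‖ = 1.7250, so q_2 = (0.0566, 0.5232, -0.6221, -0.5797).
q_1·v_3 = (-0.6247)·0 + 0.6247·2 + 0.4685·(-4) + 0.0000·0 = -0.6247; q_2·v_3 = 0.0566·0 + 0.5232·2 + (-0.6221)·(-4) + (-0.5797)·0 = 3.5348.
u_3 = v_3 + 0.6247·q_1 − 3.5348·q_2 = (-0.5902, 0.5410, -1.5082, 2.0492).
‖u_3‖ = 2.6673, so q_3 = (-0.2213, 0.2028, -0.5654, 0.7682).
Qᵀb = (2.0303, 3.8742, -0.9096).
Back-substitute: x_3 = -0.9096/2.6673 = -0.3410.
x_2 = (3.8742 − 3.5348·(-0.3410))/1.7250 = 2.9447.
x_1 = (2.0303 − 0.1562·2.9447 + 0.6247·(-0.3410))/6.4031 = 0.2120.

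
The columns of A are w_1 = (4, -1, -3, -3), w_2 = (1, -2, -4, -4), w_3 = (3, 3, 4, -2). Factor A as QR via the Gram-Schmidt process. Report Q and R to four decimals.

Q = [[0.6761, -0.7229, -0.0569], [-0.1690, -0.3402, 0.3698], [-0.5071, -0.4252, 0.5486], [-0.5071, -0.4252, -0.7477]], R = [[5.9161, 5.0709, 0.5071], [0.0000, 3.3594, -4.0398], [0.0000, 0.0000, 4.6285]]

w_1 = (4, -1, -3, -3); ‖w_1‖ = 5.9161, so q_1 = (0.6761, -0.1690, -0.5071, -0.5071).
q_1·w_2 = 0.6761·1 + (-0.1690)·(-2) + (-0.5071)·(-4) + (-0.5071)·(-4) = 5.0709.
u_2 = w_2 − 5.0709·q_1 = (-2.4286, -1.1429, -1.4286, -1.4286).
‖u_2‖ = 3.3594, so q_2 = (-0.7229, -0.3402, -0.4252, -0.4252).
q_1·w_3 = 0.6761·3 + (-0.1690)·3 + (-0.5071)·4 + (-0.5071)·(-2) = 0.5071; q_2·w_3 = (-0.7229)·3 + (-0.3402)·3 + (-0.4252)·4 + (-0.4252)·(-2) = -4.0398.
u_3 = w_3 − 0.5071·q_1 + 4.0398·q_2 = (-0.2633, 1.7114, 2.5392, -3.4608).
‖u_3‖ = 4.6285, so q_3 = (-0.0569, 0.3698, 0.5486, -0.7477).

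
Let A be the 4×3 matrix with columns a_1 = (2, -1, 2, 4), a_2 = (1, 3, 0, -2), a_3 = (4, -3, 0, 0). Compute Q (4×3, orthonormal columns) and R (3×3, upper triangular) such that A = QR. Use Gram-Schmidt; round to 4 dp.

Q = [[0.4000, 0.5244, 0.7337], [-0.2000, 0.8048, -0.5146], [0.4000, 0.2195, -0.1809], [0.8000, -0.1707, -0.4050]], R = [[5.0000, -1.8000, 2.2000], [0.0000, 3.2802, -0.3170], [0.0000, 0.0000, 4.4788]]

q_1 = a_1/‖a_1‖ = (2, -1, 2, 4)/5.0000 = (0.4000, -0.2000, 0.4000, 0.8000).
r_{12} = q_1·a_2 = -1.8000.
u_2 = a_2 + 1.8000·q_1 = (1.7200, 2.6400, 0.7200, -0.5600).
‖u_2‖ = 3.2802, so q_2 = (0.5244, 0.8048, 0.2195, -0.1707).
r_{13} = q_1·a_3 = 2.2000; r_{23} = q_2·a_3 = -0.3170.
u_3 = a_3 − 2.2000·q_1 + 0.3170·q_2 = (3.2862, -2.3048, -0.8104, -1.8141).
‖u_3‖ = 4.4788, so q_3 = (0.7337, -0.5146, -0.1809, -0.4050).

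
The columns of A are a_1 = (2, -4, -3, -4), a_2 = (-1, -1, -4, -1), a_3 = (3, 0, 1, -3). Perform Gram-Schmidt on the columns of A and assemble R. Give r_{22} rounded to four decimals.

a_1 = (2, -4, -3, -4); ‖a_1‖ = 6.7082, so e_1 = (0.2981, -0.5963, -0.4472, -0.5963).
e_1·a_2 = 0.2981·(-1) + (-0.5963)·(-1) + (-0.4472)·(-4) + (-0.5963)·(-1) = 2.6833.
u_2 = a_2 − 2.6833·e_1 = (-1.8000, 0.6000, -2.8000, 0.6000).
r_{22} = ‖u_2‖ = 3.4351.

r_{22} = 3.4351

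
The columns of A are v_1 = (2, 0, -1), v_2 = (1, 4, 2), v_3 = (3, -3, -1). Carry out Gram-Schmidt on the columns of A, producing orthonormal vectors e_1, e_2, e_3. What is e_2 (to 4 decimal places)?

e_1 = v_1/‖v_1‖ = (2, 0, -1)/2.2361 = (0.8944, 0.0000, -0.4472).
r_{12} = e_1·v_2 = 0.0000.
u_2 = v_2 + 0.0000·e_1 = (1.0000, 4.0000, 2.0000).
‖u_2‖ = 4.5826, so e_2 = (0.2182, 0.8729, 0.4364).

e_2 = (0.2182, 0.8729, 0.4364)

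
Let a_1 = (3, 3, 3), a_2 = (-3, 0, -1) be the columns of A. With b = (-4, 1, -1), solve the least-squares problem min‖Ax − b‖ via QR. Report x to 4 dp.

x = (0.2857, 1.6429)

q_1 = a_1/‖a_1‖ = (3, 3, 3)/5.1962 = (0.5774, 0.5774, 0.5774).
r_{12} = q_1·a_2 = -2.3094.
u_2 = a_2 + 2.3094·q_1 = (-1.6667, 1.3333, 0.3333).
‖u_2‖ = 2.1602, so q_2 = (-0.7715, 0.6172, 0.1543).
Qᵀb = (-2.3094, 3.5490).
Back-substitute: x_2 = 3.5490/2.1602 = 1.6429.
x_1 = (-2.3094 + 2.3094·1.6429)/5.1962 = 0.2857.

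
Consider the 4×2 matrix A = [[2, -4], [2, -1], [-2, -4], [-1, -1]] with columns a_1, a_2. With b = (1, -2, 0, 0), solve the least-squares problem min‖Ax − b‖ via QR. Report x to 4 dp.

x = (-0.1587, -0.0635)

q_1 = a_1/‖a_1‖ = (2, 2, -2, -1)/3.6056 = (0.5547, 0.5547, -0.5547, -0.2774).
r_{12} = q_1·a_2 = -0.2774.
u_2 = a_2 + 0.2774·q_1 = (-3.8462, -0.8462, -4.1538, -1.0769).
‖u_2‖ = 5.8244, so q_2 = (-0.6604, -0.1453, -0.7132, -0.1849).
Qᵀb = (-0.5547, -0.3698).
Back-substitute: x_2 = -0.3698/5.8244 = -0.0635.
x_1 = (-0.5547 + 0.2774·(-0.0635))/3.6056 = -0.1587.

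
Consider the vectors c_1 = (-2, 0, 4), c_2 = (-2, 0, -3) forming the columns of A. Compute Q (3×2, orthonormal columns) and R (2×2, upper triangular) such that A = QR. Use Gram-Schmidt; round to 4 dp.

Q = [[-0.4472, -0.8944], [0.0000, 0.0000], [0.8944, -0.4472]], R = [[4.4721, -1.7889], [0.0000, 3.1305]]

c_1 = (-2, 0, 4); ‖c_1‖ = 4.4721, so e_1 = (-0.4472, 0.0000, 0.8944).
e_1·c_2 = (-0.4472)·(-2) + 0.0000·0 + 0.8944·(-3) = -1.7889.
u_2 = c_2 + 1.7889·e_1 = (-2.8000, 0.0000, -1.4000).
‖u_2‖ = 3.1305, so e_2 = (-0.8944, 0.0000, -0.4472).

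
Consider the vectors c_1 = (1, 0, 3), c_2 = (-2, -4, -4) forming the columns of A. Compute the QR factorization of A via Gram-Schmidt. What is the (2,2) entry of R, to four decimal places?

e_1 = c_1/‖c_1‖ = (1, 0, 3)/3.1623 = (0.3162, 0.0000, 0.9487).
r_{12} = e_1·c_2 = -4.4272.
u_2 = c_2 + 4.4272·e_1 = (-0.6000, -4.0000, 0.2000).
r_{22} = ‖u_2‖ = 4.0497.

r_{22} = 4.0497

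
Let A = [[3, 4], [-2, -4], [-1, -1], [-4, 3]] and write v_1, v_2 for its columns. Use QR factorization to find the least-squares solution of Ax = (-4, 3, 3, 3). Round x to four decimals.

x = (-1.0076, -0.3079)

q_1 = v_1/‖v_1‖ = (3, -2, -1, -4)/5.4772 = (0.5477, -0.3651, -0.1826, -0.7303).
r_{12} = q_1·v_2 = 1.6432.
u_2 = v_2 − 1.6432·q_1 = (3.1000, -3.4000, -0.7000, 4.2000).
‖u_2‖ = 6.2690, so q_2 = (0.4945, -0.5424, -0.1117, 0.6700).
Qᵀb = (-6.0249, -1.9301).
Back-substitute: x_2 = -1.9301/6.2690 = -0.3079.
x_1 = (-6.0249 − 1.6432·(-0.3079))/5.4772 = -1.0076.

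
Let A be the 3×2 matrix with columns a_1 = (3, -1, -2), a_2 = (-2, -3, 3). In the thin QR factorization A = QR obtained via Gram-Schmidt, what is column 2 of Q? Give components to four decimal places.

e_2 = (-0.0177, -0.9047, 0.4257)

a_1 = (3, -1, -2); ‖a_1‖ = 3.7417, so e_1 = (0.8018, -0.2673, -0.5345).
e_1·a_2 = 0.8018·(-2) + (-0.2673)·(-3) + (-0.5345)·3 = -2.4054.
u_2 = a_2 + 2.4054·e_1 = (-0.0714, -3.6429, 1.7143).
‖u_2‖ = 4.0267, so e_2 = (-0.0177, -0.9047, 0.4257).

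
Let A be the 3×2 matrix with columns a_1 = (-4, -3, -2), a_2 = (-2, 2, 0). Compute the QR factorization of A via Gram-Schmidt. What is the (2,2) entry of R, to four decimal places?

r_{22} = 2.8039

e_1 = a_1/‖a_1‖ = (-4, -3, -2)/5.3852 = (-0.7428, -0.5571, -0.3714).
r_{12} = e_1·a_2 = 0.3714.
u_2 = a_2 − 0.3714·e_1 = (-1.7241, 2.2069, 0.1379).
r_{22} = ‖u_2‖ = 2.8039.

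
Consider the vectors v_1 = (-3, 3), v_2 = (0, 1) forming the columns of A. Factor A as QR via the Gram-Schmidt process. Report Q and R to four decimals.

v_1 = (-3, 3); ‖v_1‖ = 4.2426, so q_1 = (-0.7071, 0.7071).
q_1·v_2 = (-0.7071)·0 + 0.7071·1 = 0.7071.
u_2 = v_2 − 0.7071·q_1 = (0.5000, 0.5000).
‖u_2‖ = 0.7071, so q_2 = (0.7071, 0.7071).

Q = [[-0.7071, 0.7071], [0.7071, 0.7071]], R = [[4.2426, 0.7071], [0.0000, 0.7071]]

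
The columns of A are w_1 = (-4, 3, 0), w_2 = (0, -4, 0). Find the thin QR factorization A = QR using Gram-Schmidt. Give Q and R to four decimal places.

w_1 = (-4, 3, 0); ‖w_1‖ = 5.0000, so q_1 = (-0.8000, 0.6000, 0.0000).
q_1·w_2 = (-0.8000)·0 + 0.6000·(-4) + 0.0000·0 = -2.4000.
u_2 = w_2 + 2.4000·q_1 = (-1.9200, -2.5600, 0.0000).
‖u_2‖ = 3.2000, so q_2 = (-0.6000, -0.8000, 0.0000).

Q = [[-0.8000, -0.6000], [0.6000, -0.8000], [0.0000, 0.0000]], R = [[5.0000, -2.4000], [0.0000, 3.2000]]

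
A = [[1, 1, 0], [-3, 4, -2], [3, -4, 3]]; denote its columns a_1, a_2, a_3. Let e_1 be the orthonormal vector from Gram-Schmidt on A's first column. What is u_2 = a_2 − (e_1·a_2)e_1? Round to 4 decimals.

u_2 = (2.2105, 0.3684, -0.3684)

e_1 = a_1/‖a_1‖ = (1, -3, 3)/4.3589 = (0.2294, -0.6882, 0.6882).
r_{12} = e_1·a_2 = -5.2766.
u_2 = a_2 + 5.2766·e_1 = (2.2105, 0.3684, -0.3684).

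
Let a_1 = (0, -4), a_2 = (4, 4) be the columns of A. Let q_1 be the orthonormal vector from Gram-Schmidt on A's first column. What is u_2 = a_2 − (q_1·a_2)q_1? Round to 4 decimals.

u_2 = (4.0000, 0.0000)

a_1 = (0, -4); ‖a_1‖ = 4.0000, so q_1 = (0.0000, -1.0000).
q_1·a_2 = 0.0000·4 + (-1.0000)·4 = -4.0000.
u_2 = a_2 + 4.0000·q_1 = (4.0000, 0.0000).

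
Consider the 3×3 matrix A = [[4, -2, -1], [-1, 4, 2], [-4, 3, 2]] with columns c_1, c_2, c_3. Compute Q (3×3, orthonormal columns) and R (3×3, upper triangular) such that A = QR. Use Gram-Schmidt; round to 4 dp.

Q = [[0.6963, 0.2675, 0.6660], [-0.1741, 0.9632, -0.2049], [-0.6963, 0.0268, 0.7172]], R = [[5.7446, -4.1779, -2.4371], [0.0000, 3.3979, 1.7123], [0.0000, 0.0000, 0.3586]]

c_1 = (4, -1, -4); ‖c_1‖ = 5.7446, so q_1 = (0.6963, -0.1741, -0.6963).
q_1·c_2 = 0.6963·(-2) + (-0.1741)·4 + (-0.6963)·3 = -4.1779.
u_2 = c_2 + 4.1779·q_1 = (0.9091, 3.2727, 0.0909).
‖u_2‖ = 3.3979, so q_2 = (0.2675, 0.9632, 0.0268).
q_1·c_3 = 0.6963·(-1) + (-0.1741)·2 + (-0.6963)·2 = -2.4371; q_2·c_3 = 0.2675·(-1) + 0.9632·2 + 0.0268·2 = 1.7123.
u_3 = c_3 + 2.4371·q_1 − 1.7123·q_2 = (0.2388, -0.0735, 0.2572).
‖u_3‖ = 0.3586, so q_3 = (0.6660, -0.2049, 0.7172).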